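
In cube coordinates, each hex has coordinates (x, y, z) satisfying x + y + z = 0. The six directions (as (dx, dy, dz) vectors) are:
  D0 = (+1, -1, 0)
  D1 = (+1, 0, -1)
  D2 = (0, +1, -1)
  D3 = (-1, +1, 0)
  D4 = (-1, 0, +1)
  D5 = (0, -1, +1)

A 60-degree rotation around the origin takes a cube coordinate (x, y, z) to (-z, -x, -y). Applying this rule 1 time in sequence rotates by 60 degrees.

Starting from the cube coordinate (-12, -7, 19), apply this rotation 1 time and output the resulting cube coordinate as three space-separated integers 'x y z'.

Answer: -19 12 7

Derivation:
Start: (-12, -7, 19)
Step 1: (-12, -7, 19) -> (-(19), -(-12), -(-7)) = (-19, 12, 7)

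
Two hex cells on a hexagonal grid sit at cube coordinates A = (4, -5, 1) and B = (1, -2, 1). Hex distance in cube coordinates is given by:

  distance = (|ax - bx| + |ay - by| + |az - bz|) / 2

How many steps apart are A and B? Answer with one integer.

|ax - bx| = |4 - 1| = 3
|ay - by| = |-5 - (-2)| = 3
|az - bz| = |1 - 1| = 0
distance = (3 + 3 + 0) / 2 = 6 / 2 = 3

Answer: 3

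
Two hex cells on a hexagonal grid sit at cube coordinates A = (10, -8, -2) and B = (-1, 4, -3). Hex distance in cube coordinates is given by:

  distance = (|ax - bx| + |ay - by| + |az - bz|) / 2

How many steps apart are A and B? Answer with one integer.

|ax - bx| = |10 - (-1)| = 11
|ay - by| = |-8 - 4| = 12
|az - bz| = |-2 - (-3)| = 1
distance = (11 + 12 + 1) / 2 = 24 / 2 = 12

Answer: 12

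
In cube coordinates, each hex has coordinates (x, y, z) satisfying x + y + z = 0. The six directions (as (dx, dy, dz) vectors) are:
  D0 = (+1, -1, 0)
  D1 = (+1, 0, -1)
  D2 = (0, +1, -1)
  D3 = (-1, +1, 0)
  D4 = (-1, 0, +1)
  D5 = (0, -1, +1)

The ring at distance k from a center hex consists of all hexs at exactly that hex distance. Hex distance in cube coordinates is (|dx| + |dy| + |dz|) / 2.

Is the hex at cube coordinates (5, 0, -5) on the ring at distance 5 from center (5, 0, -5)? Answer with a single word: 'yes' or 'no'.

Answer: no

Derivation:
|px - cx| = |5 - 5| = 0
|py - cy| = |0 - 0| = 0
|pz - cz| = |-5 - (-5)| = 0
distance = (0+0+0)/2 = 0/2 = 0
radius = 5; distance != radius -> no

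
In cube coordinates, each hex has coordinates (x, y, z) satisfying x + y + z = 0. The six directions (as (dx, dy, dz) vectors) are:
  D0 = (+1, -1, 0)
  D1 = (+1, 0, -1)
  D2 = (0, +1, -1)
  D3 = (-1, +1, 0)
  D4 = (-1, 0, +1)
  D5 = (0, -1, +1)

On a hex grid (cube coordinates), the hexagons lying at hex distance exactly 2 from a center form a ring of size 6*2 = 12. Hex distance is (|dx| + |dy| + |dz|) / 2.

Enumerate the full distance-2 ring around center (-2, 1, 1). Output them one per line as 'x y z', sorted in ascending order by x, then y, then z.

Walk ring at distance 2 from (-2, 1, 1):
Start at center + D4*2 = (-4, 1, 3)
  hex 0: (-4, 1, 3)
  hex 1: (-3, 0, 3)
  hex 2: (-2, -1, 3)
  hex 3: (-1, -1, 2)
  hex 4: (0, -1, 1)
  hex 5: (0, 0, 0)
  hex 6: (0, 1, -1)
  hex 7: (-1, 2, -1)
  hex 8: (-2, 3, -1)
  hex 9: (-3, 3, 0)
  hex 10: (-4, 3, 1)
  hex 11: (-4, 2, 2)
Sorted: 12 hexes.

Answer: -4 1 3
-4 2 2
-4 3 1
-3 0 3
-3 3 0
-2 -1 3
-2 3 -1
-1 -1 2
-1 2 -1
0 -1 1
0 0 0
0 1 -1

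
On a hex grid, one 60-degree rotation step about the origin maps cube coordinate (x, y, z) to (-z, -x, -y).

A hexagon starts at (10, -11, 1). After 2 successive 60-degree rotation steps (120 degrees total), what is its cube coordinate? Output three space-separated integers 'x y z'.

Answer: -11 1 10

Derivation:
Start: (10, -11, 1)
Step 1: (10, -11, 1) -> (-(1), -(10), -(-11)) = (-1, -10, 11)
Step 2: (-1, -10, 11) -> (-(11), -(-1), -(-10)) = (-11, 1, 10)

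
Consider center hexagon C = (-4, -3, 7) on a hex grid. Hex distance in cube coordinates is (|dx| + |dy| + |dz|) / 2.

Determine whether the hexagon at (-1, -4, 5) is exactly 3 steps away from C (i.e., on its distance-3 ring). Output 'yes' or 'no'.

|px - cx| = |-1 - (-4)| = 3
|py - cy| = |-4 - (-3)| = 1
|pz - cz| = |5 - 7| = 2
distance = (3+1+2)/2 = 6/2 = 3
radius = 3; distance == radius -> yes

Answer: yes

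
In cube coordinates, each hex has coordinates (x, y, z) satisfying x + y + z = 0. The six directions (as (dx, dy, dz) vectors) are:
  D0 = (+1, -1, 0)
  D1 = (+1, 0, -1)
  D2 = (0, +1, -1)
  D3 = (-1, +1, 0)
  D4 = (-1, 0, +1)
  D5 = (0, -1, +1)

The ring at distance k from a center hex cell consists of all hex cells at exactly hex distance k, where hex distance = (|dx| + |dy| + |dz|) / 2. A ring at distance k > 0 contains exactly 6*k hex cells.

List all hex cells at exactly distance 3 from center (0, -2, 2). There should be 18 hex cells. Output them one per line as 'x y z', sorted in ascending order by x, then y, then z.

Answer: -3 -2 5
-3 -1 4
-3 0 3
-3 1 2
-2 -3 5
-2 1 1
-1 -4 5
-1 1 0
0 -5 5
0 1 -1
1 -5 4
1 0 -1
2 -5 3
2 -1 -1
3 -5 2
3 -4 1
3 -3 0
3 -2 -1

Derivation:
Walk ring at distance 3 from (0, -2, 2):
Start at center + D4*3 = (-3, -2, 5)
  hex 0: (-3, -2, 5)
  hex 1: (-2, -3, 5)
  hex 2: (-1, -4, 5)
  hex 3: (0, -5, 5)
  hex 4: (1, -5, 4)
  hex 5: (2, -5, 3)
  hex 6: (3, -5, 2)
  hex 7: (3, -4, 1)
  hex 8: (3, -3, 0)
  hex 9: (3, -2, -1)
  hex 10: (2, -1, -1)
  hex 11: (1, 0, -1)
  hex 12: (0, 1, -1)
  hex 13: (-1, 1, 0)
  hex 14: (-2, 1, 1)
  hex 15: (-3, 1, 2)
  hex 16: (-3, 0, 3)
  hex 17: (-3, -1, 4)
Sorted: 18 hexes.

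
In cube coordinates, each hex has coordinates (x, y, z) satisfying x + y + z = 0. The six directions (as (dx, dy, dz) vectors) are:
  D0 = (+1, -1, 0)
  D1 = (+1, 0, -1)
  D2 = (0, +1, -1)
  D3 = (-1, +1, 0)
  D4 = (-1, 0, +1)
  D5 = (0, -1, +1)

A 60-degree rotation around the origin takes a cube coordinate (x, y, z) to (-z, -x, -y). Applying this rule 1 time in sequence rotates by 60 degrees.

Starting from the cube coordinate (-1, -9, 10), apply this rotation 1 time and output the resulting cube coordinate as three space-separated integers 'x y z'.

Start: (-1, -9, 10)
Step 1: (-1, -9, 10) -> (-(10), -(-1), -(-9)) = (-10, 1, 9)

Answer: -10 1 9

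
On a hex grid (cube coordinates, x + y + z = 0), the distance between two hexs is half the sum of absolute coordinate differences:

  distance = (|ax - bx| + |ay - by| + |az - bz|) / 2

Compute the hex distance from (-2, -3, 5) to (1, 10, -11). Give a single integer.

|ax - bx| = |-2 - 1| = 3
|ay - by| = |-3 - 10| = 13
|az - bz| = |5 - (-11)| = 16
distance = (3 + 13 + 16) / 2 = 32 / 2 = 16

Answer: 16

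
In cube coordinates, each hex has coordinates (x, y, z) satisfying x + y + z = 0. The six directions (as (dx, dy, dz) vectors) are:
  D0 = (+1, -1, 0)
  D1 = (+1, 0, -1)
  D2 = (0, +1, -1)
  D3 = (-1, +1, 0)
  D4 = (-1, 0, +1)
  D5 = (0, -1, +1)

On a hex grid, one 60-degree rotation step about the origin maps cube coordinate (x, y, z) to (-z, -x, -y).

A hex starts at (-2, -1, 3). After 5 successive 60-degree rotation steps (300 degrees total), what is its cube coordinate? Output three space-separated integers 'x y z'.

Answer: 1 -3 2

Derivation:
Start: (-2, -1, 3)
Step 1: (-2, -1, 3) -> (-(3), -(-2), -(-1)) = (-3, 2, 1)
Step 2: (-3, 2, 1) -> (-(1), -(-3), -(2)) = (-1, 3, -2)
Step 3: (-1, 3, -2) -> (-(-2), -(-1), -(3)) = (2, 1, -3)
Step 4: (2, 1, -3) -> (-(-3), -(2), -(1)) = (3, -2, -1)
Step 5: (3, -2, -1) -> (-(-1), -(3), -(-2)) = (1, -3, 2)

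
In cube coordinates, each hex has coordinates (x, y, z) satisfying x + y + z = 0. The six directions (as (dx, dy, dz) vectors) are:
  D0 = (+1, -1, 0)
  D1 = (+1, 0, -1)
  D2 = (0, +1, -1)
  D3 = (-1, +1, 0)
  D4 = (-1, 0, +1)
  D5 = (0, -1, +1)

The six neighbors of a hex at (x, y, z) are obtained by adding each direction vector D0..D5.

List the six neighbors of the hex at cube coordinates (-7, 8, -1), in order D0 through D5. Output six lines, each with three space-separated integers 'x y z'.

Center: (-7, 8, -1). Add each direction:
  D0: (-7, 8, -1) + (1, -1, 0) = (-6, 7, -1)
  D1: (-7, 8, -1) + (1, 0, -1) = (-6, 8, -2)
  D2: (-7, 8, -1) + (0, 1, -1) = (-7, 9, -2)
  D3: (-7, 8, -1) + (-1, 1, 0) = (-8, 9, -1)
  D4: (-7, 8, -1) + (-1, 0, 1) = (-8, 8, 0)
  D5: (-7, 8, -1) + (0, -1, 1) = (-7, 7, 0)

Answer: -6 7 -1
-6 8 -2
-7 9 -2
-8 9 -1
-8 8 0
-7 7 0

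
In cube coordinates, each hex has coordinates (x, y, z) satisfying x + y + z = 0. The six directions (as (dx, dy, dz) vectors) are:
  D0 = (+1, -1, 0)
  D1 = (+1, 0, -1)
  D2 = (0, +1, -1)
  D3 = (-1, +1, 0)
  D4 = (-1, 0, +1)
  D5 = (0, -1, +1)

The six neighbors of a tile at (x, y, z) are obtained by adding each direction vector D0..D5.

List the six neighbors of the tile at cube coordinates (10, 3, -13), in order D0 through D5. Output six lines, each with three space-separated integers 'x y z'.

Answer: 11 2 -13
11 3 -14
10 4 -14
9 4 -13
9 3 -12
10 2 -12

Derivation:
Center: (10, 3, -13). Add each direction:
  D0: (10, 3, -13) + (1, -1, 0) = (11, 2, -13)
  D1: (10, 3, -13) + (1, 0, -1) = (11, 3, -14)
  D2: (10, 3, -13) + (0, 1, -1) = (10, 4, -14)
  D3: (10, 3, -13) + (-1, 1, 0) = (9, 4, -13)
  D4: (10, 3, -13) + (-1, 0, 1) = (9, 3, -12)
  D5: (10, 3, -13) + (0, -1, 1) = (10, 2, -12)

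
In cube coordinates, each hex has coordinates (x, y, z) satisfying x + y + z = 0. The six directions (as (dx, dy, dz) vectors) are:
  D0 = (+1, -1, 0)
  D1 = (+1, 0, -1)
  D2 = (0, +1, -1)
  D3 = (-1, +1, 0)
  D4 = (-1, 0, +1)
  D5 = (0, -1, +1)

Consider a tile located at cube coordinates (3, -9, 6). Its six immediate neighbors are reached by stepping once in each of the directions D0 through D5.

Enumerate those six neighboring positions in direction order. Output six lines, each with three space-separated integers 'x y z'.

Center: (3, -9, 6). Add each direction:
  D0: (3, -9, 6) + (1, -1, 0) = (4, -10, 6)
  D1: (3, -9, 6) + (1, 0, -1) = (4, -9, 5)
  D2: (3, -9, 6) + (0, 1, -1) = (3, -8, 5)
  D3: (3, -9, 6) + (-1, 1, 0) = (2, -8, 6)
  D4: (3, -9, 6) + (-1, 0, 1) = (2, -9, 7)
  D5: (3, -9, 6) + (0, -1, 1) = (3, -10, 7)

Answer: 4 -10 6
4 -9 5
3 -8 5
2 -8 6
2 -9 7
3 -10 7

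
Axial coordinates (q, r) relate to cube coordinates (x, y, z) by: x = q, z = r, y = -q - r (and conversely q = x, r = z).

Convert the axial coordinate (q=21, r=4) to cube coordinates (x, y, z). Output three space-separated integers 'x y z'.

x = q = 21
z = r = 4
y = -x - z = -(21) - (4) = -25

Answer: 21 -25 4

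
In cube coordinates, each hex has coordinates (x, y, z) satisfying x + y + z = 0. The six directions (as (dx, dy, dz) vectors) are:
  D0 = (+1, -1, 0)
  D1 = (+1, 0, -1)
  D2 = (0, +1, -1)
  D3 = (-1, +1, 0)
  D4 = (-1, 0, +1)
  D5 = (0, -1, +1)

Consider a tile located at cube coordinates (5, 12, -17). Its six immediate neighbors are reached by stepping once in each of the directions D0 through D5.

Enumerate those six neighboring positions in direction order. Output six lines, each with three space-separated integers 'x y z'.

Answer: 6 11 -17
6 12 -18
5 13 -18
4 13 -17
4 12 -16
5 11 -16

Derivation:
Center: (5, 12, -17). Add each direction:
  D0: (5, 12, -17) + (1, -1, 0) = (6, 11, -17)
  D1: (5, 12, -17) + (1, 0, -1) = (6, 12, -18)
  D2: (5, 12, -17) + (0, 1, -1) = (5, 13, -18)
  D3: (5, 12, -17) + (-1, 1, 0) = (4, 13, -17)
  D4: (5, 12, -17) + (-1, 0, 1) = (4, 12, -16)
  D5: (5, 12, -17) + (0, -1, 1) = (5, 11, -16)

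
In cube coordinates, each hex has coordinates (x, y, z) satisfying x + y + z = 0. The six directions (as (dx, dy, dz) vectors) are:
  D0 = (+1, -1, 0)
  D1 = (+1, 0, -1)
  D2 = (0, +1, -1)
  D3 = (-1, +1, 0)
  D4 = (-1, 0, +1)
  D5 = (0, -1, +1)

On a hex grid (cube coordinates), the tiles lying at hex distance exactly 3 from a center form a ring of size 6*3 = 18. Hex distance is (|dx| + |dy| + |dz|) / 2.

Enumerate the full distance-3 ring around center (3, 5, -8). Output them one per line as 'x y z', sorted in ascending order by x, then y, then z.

Answer: 0 5 -5
0 6 -6
0 7 -7
0 8 -8
1 4 -5
1 8 -9
2 3 -5
2 8 -10
3 2 -5
3 8 -11
4 2 -6
4 7 -11
5 2 -7
5 6 -11
6 2 -8
6 3 -9
6 4 -10
6 5 -11

Derivation:
Walk ring at distance 3 from (3, 5, -8):
Start at center + D4*3 = (0, 5, -5)
  hex 0: (0, 5, -5)
  hex 1: (1, 4, -5)
  hex 2: (2, 3, -5)
  hex 3: (3, 2, -5)
  hex 4: (4, 2, -6)
  hex 5: (5, 2, -7)
  hex 6: (6, 2, -8)
  hex 7: (6, 3, -9)
  hex 8: (6, 4, -10)
  hex 9: (6, 5, -11)
  hex 10: (5, 6, -11)
  hex 11: (4, 7, -11)
  hex 12: (3, 8, -11)
  hex 13: (2, 8, -10)
  hex 14: (1, 8, -9)
  hex 15: (0, 8, -8)
  hex 16: (0, 7, -7)
  hex 17: (0, 6, -6)
Sorted: 18 hexes.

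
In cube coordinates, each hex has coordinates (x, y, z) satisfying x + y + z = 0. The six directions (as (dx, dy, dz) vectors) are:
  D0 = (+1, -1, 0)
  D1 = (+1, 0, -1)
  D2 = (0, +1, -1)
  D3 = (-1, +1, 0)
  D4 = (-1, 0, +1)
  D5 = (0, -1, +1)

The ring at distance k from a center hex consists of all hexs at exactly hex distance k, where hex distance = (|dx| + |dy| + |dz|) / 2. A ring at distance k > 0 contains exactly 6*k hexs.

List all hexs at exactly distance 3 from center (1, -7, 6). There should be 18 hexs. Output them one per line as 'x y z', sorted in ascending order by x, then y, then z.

Answer: -2 -7 9
-2 -6 8
-2 -5 7
-2 -4 6
-1 -8 9
-1 -4 5
0 -9 9
0 -4 4
1 -10 9
1 -4 3
2 -10 8
2 -5 3
3 -10 7
3 -6 3
4 -10 6
4 -9 5
4 -8 4
4 -7 3

Derivation:
Walk ring at distance 3 from (1, -7, 6):
Start at center + D4*3 = (-2, -7, 9)
  hex 0: (-2, -7, 9)
  hex 1: (-1, -8, 9)
  hex 2: (0, -9, 9)
  hex 3: (1, -10, 9)
  hex 4: (2, -10, 8)
  hex 5: (3, -10, 7)
  hex 6: (4, -10, 6)
  hex 7: (4, -9, 5)
  hex 8: (4, -8, 4)
  hex 9: (4, -7, 3)
  hex 10: (3, -6, 3)
  hex 11: (2, -5, 3)
  hex 12: (1, -4, 3)
  hex 13: (0, -4, 4)
  hex 14: (-1, -4, 5)
  hex 15: (-2, -4, 6)
  hex 16: (-2, -5, 7)
  hex 17: (-2, -6, 8)
Sorted: 18 hexes.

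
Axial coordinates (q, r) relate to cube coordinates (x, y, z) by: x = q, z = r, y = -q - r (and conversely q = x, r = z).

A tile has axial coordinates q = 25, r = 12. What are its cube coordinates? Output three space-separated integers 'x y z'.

Answer: 25 -37 12

Derivation:
x = q = 25
z = r = 12
y = -x - z = -(25) - (12) = -37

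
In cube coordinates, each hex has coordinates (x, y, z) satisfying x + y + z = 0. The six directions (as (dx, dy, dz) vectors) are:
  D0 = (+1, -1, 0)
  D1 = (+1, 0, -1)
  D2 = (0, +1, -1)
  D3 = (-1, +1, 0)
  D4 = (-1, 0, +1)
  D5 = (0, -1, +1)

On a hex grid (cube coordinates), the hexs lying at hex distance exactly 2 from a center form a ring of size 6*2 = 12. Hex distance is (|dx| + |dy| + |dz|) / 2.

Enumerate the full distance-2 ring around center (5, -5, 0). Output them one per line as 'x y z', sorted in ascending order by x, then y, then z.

Answer: 3 -5 2
3 -4 1
3 -3 0
4 -6 2
4 -3 -1
5 -7 2
5 -3 -2
6 -7 1
6 -4 -2
7 -7 0
7 -6 -1
7 -5 -2

Derivation:
Walk ring at distance 2 from (5, -5, 0):
Start at center + D4*2 = (3, -5, 2)
  hex 0: (3, -5, 2)
  hex 1: (4, -6, 2)
  hex 2: (5, -7, 2)
  hex 3: (6, -7, 1)
  hex 4: (7, -7, 0)
  hex 5: (7, -6, -1)
  hex 6: (7, -5, -2)
  hex 7: (6, -4, -2)
  hex 8: (5, -3, -2)
  hex 9: (4, -3, -1)
  hex 10: (3, -3, 0)
  hex 11: (3, -4, 1)
Sorted: 12 hexes.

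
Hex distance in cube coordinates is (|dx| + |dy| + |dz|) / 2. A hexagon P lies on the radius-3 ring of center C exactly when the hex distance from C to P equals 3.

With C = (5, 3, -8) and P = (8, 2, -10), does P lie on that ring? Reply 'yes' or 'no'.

Answer: yes

Derivation:
|px - cx| = |8 - 5| = 3
|py - cy| = |2 - 3| = 1
|pz - cz| = |-10 - (-8)| = 2
distance = (3+1+2)/2 = 6/2 = 3
radius = 3; distance == radius -> yes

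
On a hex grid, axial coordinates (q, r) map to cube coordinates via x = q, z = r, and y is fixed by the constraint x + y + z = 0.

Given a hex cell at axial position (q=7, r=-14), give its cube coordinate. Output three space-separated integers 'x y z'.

x = q = 7
z = r = -14
y = -x - z = -(7) - (-14) = 7

Answer: 7 7 -14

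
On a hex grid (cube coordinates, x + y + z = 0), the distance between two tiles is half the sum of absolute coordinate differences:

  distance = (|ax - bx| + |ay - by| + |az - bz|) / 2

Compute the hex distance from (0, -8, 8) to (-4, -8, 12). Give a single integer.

Answer: 4

Derivation:
|ax - bx| = |0 - (-4)| = 4
|ay - by| = |-8 - (-8)| = 0
|az - bz| = |8 - 12| = 4
distance = (4 + 0 + 4) / 2 = 8 / 2 = 4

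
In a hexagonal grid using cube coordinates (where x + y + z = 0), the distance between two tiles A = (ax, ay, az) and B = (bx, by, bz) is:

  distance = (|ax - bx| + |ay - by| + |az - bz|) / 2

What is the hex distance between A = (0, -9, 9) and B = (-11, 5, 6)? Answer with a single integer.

|ax - bx| = |0 - (-11)| = 11
|ay - by| = |-9 - 5| = 14
|az - bz| = |9 - 6| = 3
distance = (11 + 14 + 3) / 2 = 28 / 2 = 14

Answer: 14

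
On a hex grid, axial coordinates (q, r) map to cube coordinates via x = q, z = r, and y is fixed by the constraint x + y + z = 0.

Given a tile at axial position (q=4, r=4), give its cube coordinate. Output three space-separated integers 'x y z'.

x = q = 4
z = r = 4
y = -x - z = -(4) - (4) = -8

Answer: 4 -8 4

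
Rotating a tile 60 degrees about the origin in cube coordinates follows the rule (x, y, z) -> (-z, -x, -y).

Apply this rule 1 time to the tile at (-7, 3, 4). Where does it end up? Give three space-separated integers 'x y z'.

Answer: -4 7 -3

Derivation:
Start: (-7, 3, 4)
Step 1: (-7, 3, 4) -> (-(4), -(-7), -(3)) = (-4, 7, -3)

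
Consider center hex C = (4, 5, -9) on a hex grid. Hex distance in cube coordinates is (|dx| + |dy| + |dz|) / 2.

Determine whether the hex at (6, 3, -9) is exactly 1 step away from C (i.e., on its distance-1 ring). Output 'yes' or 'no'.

|px - cx| = |6 - 4| = 2
|py - cy| = |3 - 5| = 2
|pz - cz| = |-9 - (-9)| = 0
distance = (2+2+0)/2 = 4/2 = 2
radius = 1; distance != radius -> no

Answer: no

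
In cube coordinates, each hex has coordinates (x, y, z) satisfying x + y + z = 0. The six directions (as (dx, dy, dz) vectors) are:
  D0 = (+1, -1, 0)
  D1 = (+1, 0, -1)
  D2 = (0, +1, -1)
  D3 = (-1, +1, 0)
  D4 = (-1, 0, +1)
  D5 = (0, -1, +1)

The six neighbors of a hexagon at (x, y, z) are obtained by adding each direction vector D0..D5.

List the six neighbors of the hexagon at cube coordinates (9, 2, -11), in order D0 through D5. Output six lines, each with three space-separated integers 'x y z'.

Answer: 10 1 -11
10 2 -12
9 3 -12
8 3 -11
8 2 -10
9 1 -10

Derivation:
Center: (9, 2, -11). Add each direction:
  D0: (9, 2, -11) + (1, -1, 0) = (10, 1, -11)
  D1: (9, 2, -11) + (1, 0, -1) = (10, 2, -12)
  D2: (9, 2, -11) + (0, 1, -1) = (9, 3, -12)
  D3: (9, 2, -11) + (-1, 1, 0) = (8, 3, -11)
  D4: (9, 2, -11) + (-1, 0, 1) = (8, 2, -10)
  D5: (9, 2, -11) + (0, -1, 1) = (9, 1, -10)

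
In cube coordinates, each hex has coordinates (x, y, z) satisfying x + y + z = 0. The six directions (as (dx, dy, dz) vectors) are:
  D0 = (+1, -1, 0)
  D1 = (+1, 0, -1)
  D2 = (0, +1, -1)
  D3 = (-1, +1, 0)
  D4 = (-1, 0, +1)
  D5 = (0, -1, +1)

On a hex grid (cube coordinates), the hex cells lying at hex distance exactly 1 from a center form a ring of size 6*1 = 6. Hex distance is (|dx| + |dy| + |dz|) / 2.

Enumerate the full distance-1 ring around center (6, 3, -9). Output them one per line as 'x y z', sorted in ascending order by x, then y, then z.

Walk ring at distance 1 from (6, 3, -9):
Start at center + D4*1 = (5, 3, -8)
  hex 0: (5, 3, -8)
  hex 1: (6, 2, -8)
  hex 2: (7, 2, -9)
  hex 3: (7, 3, -10)
  hex 4: (6, 4, -10)
  hex 5: (5, 4, -9)
Sorted: 6 hexes.

Answer: 5 3 -8
5 4 -9
6 2 -8
6 4 -10
7 2 -9
7 3 -10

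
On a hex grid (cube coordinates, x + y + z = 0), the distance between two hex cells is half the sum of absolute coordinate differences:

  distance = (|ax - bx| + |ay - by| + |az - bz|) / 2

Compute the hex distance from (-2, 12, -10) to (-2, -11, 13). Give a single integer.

Answer: 23

Derivation:
|ax - bx| = |-2 - (-2)| = 0
|ay - by| = |12 - (-11)| = 23
|az - bz| = |-10 - 13| = 23
distance = (0 + 23 + 23) / 2 = 46 / 2 = 23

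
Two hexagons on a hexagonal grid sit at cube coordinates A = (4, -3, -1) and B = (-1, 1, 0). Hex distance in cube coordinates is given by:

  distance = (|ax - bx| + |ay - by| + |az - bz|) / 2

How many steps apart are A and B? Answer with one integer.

|ax - bx| = |4 - (-1)| = 5
|ay - by| = |-3 - 1| = 4
|az - bz| = |-1 - 0| = 1
distance = (5 + 4 + 1) / 2 = 10 / 2 = 5

Answer: 5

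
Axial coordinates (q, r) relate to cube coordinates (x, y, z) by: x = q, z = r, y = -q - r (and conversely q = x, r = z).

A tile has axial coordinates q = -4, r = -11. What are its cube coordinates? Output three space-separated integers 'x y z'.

Answer: -4 15 -11

Derivation:
x = q = -4
z = r = -11
y = -x - z = -(-4) - (-11) = 15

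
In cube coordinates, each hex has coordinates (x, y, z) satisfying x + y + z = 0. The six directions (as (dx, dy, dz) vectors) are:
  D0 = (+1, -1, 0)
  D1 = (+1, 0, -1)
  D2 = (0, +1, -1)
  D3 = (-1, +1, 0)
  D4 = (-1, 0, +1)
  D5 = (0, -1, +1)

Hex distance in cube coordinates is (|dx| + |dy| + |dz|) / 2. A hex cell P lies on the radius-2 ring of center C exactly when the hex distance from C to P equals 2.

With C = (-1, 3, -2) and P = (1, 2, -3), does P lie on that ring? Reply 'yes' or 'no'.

|px - cx| = |1 - (-1)| = 2
|py - cy| = |2 - 3| = 1
|pz - cz| = |-3 - (-2)| = 1
distance = (2+1+1)/2 = 4/2 = 2
radius = 2; distance == radius -> yes

Answer: yes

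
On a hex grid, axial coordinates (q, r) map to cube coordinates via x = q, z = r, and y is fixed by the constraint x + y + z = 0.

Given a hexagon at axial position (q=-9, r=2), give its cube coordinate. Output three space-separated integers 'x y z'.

Answer: -9 7 2

Derivation:
x = q = -9
z = r = 2
y = -x - z = -(-9) - (2) = 7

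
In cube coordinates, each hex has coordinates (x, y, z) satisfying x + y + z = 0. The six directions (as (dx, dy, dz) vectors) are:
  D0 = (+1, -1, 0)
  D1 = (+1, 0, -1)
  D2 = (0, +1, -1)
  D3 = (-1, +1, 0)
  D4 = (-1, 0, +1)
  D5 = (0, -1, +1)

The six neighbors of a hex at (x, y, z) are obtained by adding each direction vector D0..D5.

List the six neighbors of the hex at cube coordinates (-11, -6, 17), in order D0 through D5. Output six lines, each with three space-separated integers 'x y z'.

Answer: -10 -7 17
-10 -6 16
-11 -5 16
-12 -5 17
-12 -6 18
-11 -7 18

Derivation:
Center: (-11, -6, 17). Add each direction:
  D0: (-11, -6, 17) + (1, -1, 0) = (-10, -7, 17)
  D1: (-11, -6, 17) + (1, 0, -1) = (-10, -6, 16)
  D2: (-11, -6, 17) + (0, 1, -1) = (-11, -5, 16)
  D3: (-11, -6, 17) + (-1, 1, 0) = (-12, -5, 17)
  D4: (-11, -6, 17) + (-1, 0, 1) = (-12, -6, 18)
  D5: (-11, -6, 17) + (0, -1, 1) = (-11, -7, 18)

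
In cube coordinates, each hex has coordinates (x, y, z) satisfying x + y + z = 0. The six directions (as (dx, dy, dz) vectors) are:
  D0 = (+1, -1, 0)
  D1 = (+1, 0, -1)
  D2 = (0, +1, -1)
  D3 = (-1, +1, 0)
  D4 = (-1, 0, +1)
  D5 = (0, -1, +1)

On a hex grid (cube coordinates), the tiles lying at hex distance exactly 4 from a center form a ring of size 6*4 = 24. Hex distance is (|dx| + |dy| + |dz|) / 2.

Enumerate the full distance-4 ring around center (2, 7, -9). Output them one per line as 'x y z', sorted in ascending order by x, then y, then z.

Answer: -2 7 -5
-2 8 -6
-2 9 -7
-2 10 -8
-2 11 -9
-1 6 -5
-1 11 -10
0 5 -5
0 11 -11
1 4 -5
1 11 -12
2 3 -5
2 11 -13
3 3 -6
3 10 -13
4 3 -7
4 9 -13
5 3 -8
5 8 -13
6 3 -9
6 4 -10
6 5 -11
6 6 -12
6 7 -13

Derivation:
Walk ring at distance 4 from (2, 7, -9):
Start at center + D4*4 = (-2, 7, -5)
  hex 0: (-2, 7, -5)
  hex 1: (-1, 6, -5)
  hex 2: (0, 5, -5)
  hex 3: (1, 4, -5)
  hex 4: (2, 3, -5)
  hex 5: (3, 3, -6)
  hex 6: (4, 3, -7)
  hex 7: (5, 3, -8)
  hex 8: (6, 3, -9)
  hex 9: (6, 4, -10)
  hex 10: (6, 5, -11)
  hex 11: (6, 6, -12)
  hex 12: (6, 7, -13)
  hex 13: (5, 8, -13)
  hex 14: (4, 9, -13)
  hex 15: (3, 10, -13)
  hex 16: (2, 11, -13)
  hex 17: (1, 11, -12)
  hex 18: (0, 11, -11)
  hex 19: (-1, 11, -10)
  hex 20: (-2, 11, -9)
  hex 21: (-2, 10, -8)
  hex 22: (-2, 9, -7)
  hex 23: (-2, 8, -6)
Sorted: 24 hexes.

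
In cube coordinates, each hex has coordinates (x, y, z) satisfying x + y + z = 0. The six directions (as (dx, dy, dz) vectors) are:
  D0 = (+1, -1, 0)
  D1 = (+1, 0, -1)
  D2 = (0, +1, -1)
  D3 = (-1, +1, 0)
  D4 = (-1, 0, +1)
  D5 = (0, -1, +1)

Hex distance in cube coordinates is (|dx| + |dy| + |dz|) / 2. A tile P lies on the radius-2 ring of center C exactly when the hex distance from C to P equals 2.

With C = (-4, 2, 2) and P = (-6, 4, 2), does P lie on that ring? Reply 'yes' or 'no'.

Answer: yes

Derivation:
|px - cx| = |-6 - (-4)| = 2
|py - cy| = |4 - 2| = 2
|pz - cz| = |2 - 2| = 0
distance = (2+2+0)/2 = 4/2 = 2
radius = 2; distance == radius -> yes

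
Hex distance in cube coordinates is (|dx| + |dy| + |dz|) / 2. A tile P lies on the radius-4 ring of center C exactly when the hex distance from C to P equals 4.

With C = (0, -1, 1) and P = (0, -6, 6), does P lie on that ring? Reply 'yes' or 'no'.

Answer: no

Derivation:
|px - cx| = |0 - 0| = 0
|py - cy| = |-6 - (-1)| = 5
|pz - cz| = |6 - 1| = 5
distance = (0+5+5)/2 = 10/2 = 5
radius = 4; distance != radius -> no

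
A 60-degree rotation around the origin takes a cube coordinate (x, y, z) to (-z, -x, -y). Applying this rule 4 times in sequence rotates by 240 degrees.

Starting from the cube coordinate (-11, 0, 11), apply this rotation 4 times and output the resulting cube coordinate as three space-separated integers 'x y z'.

Answer: 11 -11 0

Derivation:
Start: (-11, 0, 11)
Step 1: (-11, 0, 11) -> (-(11), -(-11), -(0)) = (-11, 11, 0)
Step 2: (-11, 11, 0) -> (-(0), -(-11), -(11)) = (0, 11, -11)
Step 3: (0, 11, -11) -> (-(-11), -(0), -(11)) = (11, 0, -11)
Step 4: (11, 0, -11) -> (-(-11), -(11), -(0)) = (11, -11, 0)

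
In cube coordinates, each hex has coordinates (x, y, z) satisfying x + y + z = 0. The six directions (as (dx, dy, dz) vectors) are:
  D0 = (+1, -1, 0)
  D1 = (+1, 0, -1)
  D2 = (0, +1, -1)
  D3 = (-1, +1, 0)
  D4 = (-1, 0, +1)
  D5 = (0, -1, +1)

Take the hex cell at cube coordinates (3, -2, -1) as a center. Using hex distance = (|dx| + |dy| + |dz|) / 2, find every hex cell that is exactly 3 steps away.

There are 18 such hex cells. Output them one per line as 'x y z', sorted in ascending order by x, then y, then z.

Walk ring at distance 3 from (3, -2, -1):
Start at center + D4*3 = (0, -2, 2)
  hex 0: (0, -2, 2)
  hex 1: (1, -3, 2)
  hex 2: (2, -4, 2)
  hex 3: (3, -5, 2)
  hex 4: (4, -5, 1)
  hex 5: (5, -5, 0)
  hex 6: (6, -5, -1)
  hex 7: (6, -4, -2)
  hex 8: (6, -3, -3)
  hex 9: (6, -2, -4)
  hex 10: (5, -1, -4)
  hex 11: (4, 0, -4)
  hex 12: (3, 1, -4)
  hex 13: (2, 1, -3)
  hex 14: (1, 1, -2)
  hex 15: (0, 1, -1)
  hex 16: (0, 0, 0)
  hex 17: (0, -1, 1)
Sorted: 18 hexes.

Answer: 0 -2 2
0 -1 1
0 0 0
0 1 -1
1 -3 2
1 1 -2
2 -4 2
2 1 -3
3 -5 2
3 1 -4
4 -5 1
4 0 -4
5 -5 0
5 -1 -4
6 -5 -1
6 -4 -2
6 -3 -3
6 -2 -4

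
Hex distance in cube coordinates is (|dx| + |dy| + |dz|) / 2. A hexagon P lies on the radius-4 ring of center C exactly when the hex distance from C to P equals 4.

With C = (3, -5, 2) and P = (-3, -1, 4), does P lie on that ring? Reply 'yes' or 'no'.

|px - cx| = |-3 - 3| = 6
|py - cy| = |-1 - (-5)| = 4
|pz - cz| = |4 - 2| = 2
distance = (6+4+2)/2 = 12/2 = 6
radius = 4; distance != radius -> no

Answer: no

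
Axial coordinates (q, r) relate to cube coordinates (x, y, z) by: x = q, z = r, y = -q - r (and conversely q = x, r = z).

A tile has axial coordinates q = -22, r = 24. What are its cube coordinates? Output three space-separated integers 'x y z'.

x = q = -22
z = r = 24
y = -x - z = -(-22) - (24) = -2

Answer: -22 -2 24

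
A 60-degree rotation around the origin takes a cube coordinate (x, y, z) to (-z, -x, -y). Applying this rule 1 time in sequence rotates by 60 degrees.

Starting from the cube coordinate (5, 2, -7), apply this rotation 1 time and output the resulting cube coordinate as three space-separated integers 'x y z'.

Answer: 7 -5 -2

Derivation:
Start: (5, 2, -7)
Step 1: (5, 2, -7) -> (-(-7), -(5), -(2)) = (7, -5, -2)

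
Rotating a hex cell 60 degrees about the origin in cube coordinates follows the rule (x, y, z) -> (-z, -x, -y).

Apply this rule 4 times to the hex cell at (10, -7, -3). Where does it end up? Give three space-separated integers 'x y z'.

Start: (10, -7, -3)
Step 1: (10, -7, -3) -> (-(-3), -(10), -(-7)) = (3, -10, 7)
Step 2: (3, -10, 7) -> (-(7), -(3), -(-10)) = (-7, -3, 10)
Step 3: (-7, -3, 10) -> (-(10), -(-7), -(-3)) = (-10, 7, 3)
Step 4: (-10, 7, 3) -> (-(3), -(-10), -(7)) = (-3, 10, -7)

Answer: -3 10 -7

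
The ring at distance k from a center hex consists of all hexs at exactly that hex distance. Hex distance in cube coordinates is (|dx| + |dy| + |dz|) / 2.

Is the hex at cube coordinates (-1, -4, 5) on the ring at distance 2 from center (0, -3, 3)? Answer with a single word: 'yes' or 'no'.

Answer: yes

Derivation:
|px - cx| = |-1 - 0| = 1
|py - cy| = |-4 - (-3)| = 1
|pz - cz| = |5 - 3| = 2
distance = (1+1+2)/2 = 4/2 = 2
radius = 2; distance == radius -> yes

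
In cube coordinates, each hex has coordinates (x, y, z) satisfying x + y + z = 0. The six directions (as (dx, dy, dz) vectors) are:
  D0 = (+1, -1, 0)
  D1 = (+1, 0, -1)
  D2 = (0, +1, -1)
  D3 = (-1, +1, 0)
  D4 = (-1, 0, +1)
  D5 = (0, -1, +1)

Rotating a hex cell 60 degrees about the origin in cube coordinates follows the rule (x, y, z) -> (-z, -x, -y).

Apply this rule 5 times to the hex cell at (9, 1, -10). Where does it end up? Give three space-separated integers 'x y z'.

Start: (9, 1, -10)
Step 1: (9, 1, -10) -> (-(-10), -(9), -(1)) = (10, -9, -1)
Step 2: (10, -9, -1) -> (-(-1), -(10), -(-9)) = (1, -10, 9)
Step 3: (1, -10, 9) -> (-(9), -(1), -(-10)) = (-9, -1, 10)
Step 4: (-9, -1, 10) -> (-(10), -(-9), -(-1)) = (-10, 9, 1)
Step 5: (-10, 9, 1) -> (-(1), -(-10), -(9)) = (-1, 10, -9)

Answer: -1 10 -9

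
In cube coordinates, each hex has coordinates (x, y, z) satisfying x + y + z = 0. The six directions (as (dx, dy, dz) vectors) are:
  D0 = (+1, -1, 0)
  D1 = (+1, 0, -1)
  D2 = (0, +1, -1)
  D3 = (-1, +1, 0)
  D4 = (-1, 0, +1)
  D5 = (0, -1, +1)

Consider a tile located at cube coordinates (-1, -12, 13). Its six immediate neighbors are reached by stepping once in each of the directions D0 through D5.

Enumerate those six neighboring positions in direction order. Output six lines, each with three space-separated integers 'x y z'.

Center: (-1, -12, 13). Add each direction:
  D0: (-1, -12, 13) + (1, -1, 0) = (0, -13, 13)
  D1: (-1, -12, 13) + (1, 0, -1) = (0, -12, 12)
  D2: (-1, -12, 13) + (0, 1, -1) = (-1, -11, 12)
  D3: (-1, -12, 13) + (-1, 1, 0) = (-2, -11, 13)
  D4: (-1, -12, 13) + (-1, 0, 1) = (-2, -12, 14)
  D5: (-1, -12, 13) + (0, -1, 1) = (-1, -13, 14)

Answer: 0 -13 13
0 -12 12
-1 -11 12
-2 -11 13
-2 -12 14
-1 -13 14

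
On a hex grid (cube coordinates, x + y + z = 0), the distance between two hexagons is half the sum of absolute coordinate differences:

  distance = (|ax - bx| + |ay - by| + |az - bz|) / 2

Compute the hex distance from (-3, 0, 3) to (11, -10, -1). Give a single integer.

Answer: 14

Derivation:
|ax - bx| = |-3 - 11| = 14
|ay - by| = |0 - (-10)| = 10
|az - bz| = |3 - (-1)| = 4
distance = (14 + 10 + 4) / 2 = 28 / 2 = 14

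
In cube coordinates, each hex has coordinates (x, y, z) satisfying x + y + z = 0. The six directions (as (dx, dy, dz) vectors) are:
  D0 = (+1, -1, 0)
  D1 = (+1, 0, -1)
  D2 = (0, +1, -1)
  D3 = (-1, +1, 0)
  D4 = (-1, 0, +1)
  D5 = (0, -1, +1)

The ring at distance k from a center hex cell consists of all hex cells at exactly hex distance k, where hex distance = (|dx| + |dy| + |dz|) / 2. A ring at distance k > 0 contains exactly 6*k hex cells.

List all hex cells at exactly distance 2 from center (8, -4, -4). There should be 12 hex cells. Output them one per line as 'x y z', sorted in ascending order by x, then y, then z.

Walk ring at distance 2 from (8, -4, -4):
Start at center + D4*2 = (6, -4, -2)
  hex 0: (6, -4, -2)
  hex 1: (7, -5, -2)
  hex 2: (8, -6, -2)
  hex 3: (9, -6, -3)
  hex 4: (10, -6, -4)
  hex 5: (10, -5, -5)
  hex 6: (10, -4, -6)
  hex 7: (9, -3, -6)
  hex 8: (8, -2, -6)
  hex 9: (7, -2, -5)
  hex 10: (6, -2, -4)
  hex 11: (6, -3, -3)
Sorted: 12 hexes.

Answer: 6 -4 -2
6 -3 -3
6 -2 -4
7 -5 -2
7 -2 -5
8 -6 -2
8 -2 -6
9 -6 -3
9 -3 -6
10 -6 -4
10 -5 -5
10 -4 -6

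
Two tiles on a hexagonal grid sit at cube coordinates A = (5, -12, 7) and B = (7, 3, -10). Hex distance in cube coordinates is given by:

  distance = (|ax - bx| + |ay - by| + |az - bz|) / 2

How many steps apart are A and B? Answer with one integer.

Answer: 17

Derivation:
|ax - bx| = |5 - 7| = 2
|ay - by| = |-12 - 3| = 15
|az - bz| = |7 - (-10)| = 17
distance = (2 + 15 + 17) / 2 = 34 / 2 = 17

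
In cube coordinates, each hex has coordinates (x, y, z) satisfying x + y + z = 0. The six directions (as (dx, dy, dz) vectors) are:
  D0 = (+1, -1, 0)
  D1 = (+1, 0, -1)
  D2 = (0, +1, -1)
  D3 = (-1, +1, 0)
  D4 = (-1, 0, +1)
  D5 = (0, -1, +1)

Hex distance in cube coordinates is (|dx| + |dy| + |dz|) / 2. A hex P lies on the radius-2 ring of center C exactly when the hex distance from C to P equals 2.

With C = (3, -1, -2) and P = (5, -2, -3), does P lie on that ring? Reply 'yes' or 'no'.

|px - cx| = |5 - 3| = 2
|py - cy| = |-2 - (-1)| = 1
|pz - cz| = |-3 - (-2)| = 1
distance = (2+1+1)/2 = 4/2 = 2
radius = 2; distance == radius -> yes

Answer: yes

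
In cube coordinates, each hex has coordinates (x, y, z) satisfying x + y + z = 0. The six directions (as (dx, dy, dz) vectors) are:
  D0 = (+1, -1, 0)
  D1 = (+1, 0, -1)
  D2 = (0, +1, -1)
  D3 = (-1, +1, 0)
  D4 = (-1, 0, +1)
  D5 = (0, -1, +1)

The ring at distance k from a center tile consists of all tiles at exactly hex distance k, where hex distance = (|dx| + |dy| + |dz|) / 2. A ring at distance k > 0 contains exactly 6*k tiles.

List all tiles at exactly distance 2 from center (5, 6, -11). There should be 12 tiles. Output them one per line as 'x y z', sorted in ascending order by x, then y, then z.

Answer: 3 6 -9
3 7 -10
3 8 -11
4 5 -9
4 8 -12
5 4 -9
5 8 -13
6 4 -10
6 7 -13
7 4 -11
7 5 -12
7 6 -13

Derivation:
Walk ring at distance 2 from (5, 6, -11):
Start at center + D4*2 = (3, 6, -9)
  hex 0: (3, 6, -9)
  hex 1: (4, 5, -9)
  hex 2: (5, 4, -9)
  hex 3: (6, 4, -10)
  hex 4: (7, 4, -11)
  hex 5: (7, 5, -12)
  hex 6: (7, 6, -13)
  hex 7: (6, 7, -13)
  hex 8: (5, 8, -13)
  hex 9: (4, 8, -12)
  hex 10: (3, 8, -11)
  hex 11: (3, 7, -10)
Sorted: 12 hexes.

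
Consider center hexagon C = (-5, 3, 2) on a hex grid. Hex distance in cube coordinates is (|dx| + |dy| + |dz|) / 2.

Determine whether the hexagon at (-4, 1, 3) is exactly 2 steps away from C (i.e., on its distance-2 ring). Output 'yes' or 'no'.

|px - cx| = |-4 - (-5)| = 1
|py - cy| = |1 - 3| = 2
|pz - cz| = |3 - 2| = 1
distance = (1+2+1)/2 = 4/2 = 2
radius = 2; distance == radius -> yes

Answer: yes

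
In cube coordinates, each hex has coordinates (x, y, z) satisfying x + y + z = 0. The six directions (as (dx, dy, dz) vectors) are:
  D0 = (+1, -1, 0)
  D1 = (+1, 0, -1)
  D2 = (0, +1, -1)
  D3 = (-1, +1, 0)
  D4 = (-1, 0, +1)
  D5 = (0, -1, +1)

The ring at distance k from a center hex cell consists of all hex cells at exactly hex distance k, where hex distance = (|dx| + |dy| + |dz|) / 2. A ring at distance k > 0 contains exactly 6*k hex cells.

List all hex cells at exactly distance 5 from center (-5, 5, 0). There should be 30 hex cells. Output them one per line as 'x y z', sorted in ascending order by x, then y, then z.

Answer: -10 5 5
-10 6 4
-10 7 3
-10 8 2
-10 9 1
-10 10 0
-9 4 5
-9 10 -1
-8 3 5
-8 10 -2
-7 2 5
-7 10 -3
-6 1 5
-6 10 -4
-5 0 5
-5 10 -5
-4 0 4
-4 9 -5
-3 0 3
-3 8 -5
-2 0 2
-2 7 -5
-1 0 1
-1 6 -5
0 0 0
0 1 -1
0 2 -2
0 3 -3
0 4 -4
0 5 -5

Derivation:
Walk ring at distance 5 from (-5, 5, 0):
Start at center + D4*5 = (-10, 5, 5)
  hex 0: (-10, 5, 5)
  hex 1: (-9, 4, 5)
  hex 2: (-8, 3, 5)
  hex 3: (-7, 2, 5)
  hex 4: (-6, 1, 5)
  hex 5: (-5, 0, 5)
  hex 6: (-4, 0, 4)
  hex 7: (-3, 0, 3)
  hex 8: (-2, 0, 2)
  hex 9: (-1, 0, 1)
  hex 10: (0, 0, 0)
  hex 11: (0, 1, -1)
  hex 12: (0, 2, -2)
  hex 13: (0, 3, -3)
  hex 14: (0, 4, -4)
  hex 15: (0, 5, -5)
  hex 16: (-1, 6, -5)
  hex 17: (-2, 7, -5)
  hex 18: (-3, 8, -5)
  hex 19: (-4, 9, -5)
  hex 20: (-5, 10, -5)
  hex 21: (-6, 10, -4)
  hex 22: (-7, 10, -3)
  hex 23: (-8, 10, -2)
  hex 24: (-9, 10, -1)
  hex 25: (-10, 10, 0)
  hex 26: (-10, 9, 1)
  hex 27: (-10, 8, 2)
  hex 28: (-10, 7, 3)
  hex 29: (-10, 6, 4)
Sorted: 30 hexes.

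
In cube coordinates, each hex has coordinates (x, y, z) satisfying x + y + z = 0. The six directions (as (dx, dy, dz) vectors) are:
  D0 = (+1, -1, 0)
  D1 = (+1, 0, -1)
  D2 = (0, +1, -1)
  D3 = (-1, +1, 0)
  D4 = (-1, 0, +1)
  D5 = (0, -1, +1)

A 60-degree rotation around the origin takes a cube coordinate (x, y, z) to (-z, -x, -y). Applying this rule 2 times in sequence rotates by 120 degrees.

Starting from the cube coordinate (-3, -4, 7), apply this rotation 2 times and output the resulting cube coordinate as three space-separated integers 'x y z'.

Answer: -4 7 -3

Derivation:
Start: (-3, -4, 7)
Step 1: (-3, -4, 7) -> (-(7), -(-3), -(-4)) = (-7, 3, 4)
Step 2: (-7, 3, 4) -> (-(4), -(-7), -(3)) = (-4, 7, -3)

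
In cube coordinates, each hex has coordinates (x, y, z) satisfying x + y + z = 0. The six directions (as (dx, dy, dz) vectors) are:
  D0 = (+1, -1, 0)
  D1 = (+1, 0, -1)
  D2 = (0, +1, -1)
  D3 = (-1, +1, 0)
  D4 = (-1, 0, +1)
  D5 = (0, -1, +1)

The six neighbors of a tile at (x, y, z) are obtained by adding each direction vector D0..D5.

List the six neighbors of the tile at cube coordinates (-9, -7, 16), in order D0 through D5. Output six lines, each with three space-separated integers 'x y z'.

Answer: -8 -8 16
-8 -7 15
-9 -6 15
-10 -6 16
-10 -7 17
-9 -8 17

Derivation:
Center: (-9, -7, 16). Add each direction:
  D0: (-9, -7, 16) + (1, -1, 0) = (-8, -8, 16)
  D1: (-9, -7, 16) + (1, 0, -1) = (-8, -7, 15)
  D2: (-9, -7, 16) + (0, 1, -1) = (-9, -6, 15)
  D3: (-9, -7, 16) + (-1, 1, 0) = (-10, -6, 16)
  D4: (-9, -7, 16) + (-1, 0, 1) = (-10, -7, 17)
  D5: (-9, -7, 16) + (0, -1, 1) = (-9, -8, 17)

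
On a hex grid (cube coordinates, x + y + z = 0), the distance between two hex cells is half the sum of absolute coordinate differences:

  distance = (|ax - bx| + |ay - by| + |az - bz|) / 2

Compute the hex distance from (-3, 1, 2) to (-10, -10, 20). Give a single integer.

Answer: 18

Derivation:
|ax - bx| = |-3 - (-10)| = 7
|ay - by| = |1 - (-10)| = 11
|az - bz| = |2 - 20| = 18
distance = (7 + 11 + 18) / 2 = 36 / 2 = 18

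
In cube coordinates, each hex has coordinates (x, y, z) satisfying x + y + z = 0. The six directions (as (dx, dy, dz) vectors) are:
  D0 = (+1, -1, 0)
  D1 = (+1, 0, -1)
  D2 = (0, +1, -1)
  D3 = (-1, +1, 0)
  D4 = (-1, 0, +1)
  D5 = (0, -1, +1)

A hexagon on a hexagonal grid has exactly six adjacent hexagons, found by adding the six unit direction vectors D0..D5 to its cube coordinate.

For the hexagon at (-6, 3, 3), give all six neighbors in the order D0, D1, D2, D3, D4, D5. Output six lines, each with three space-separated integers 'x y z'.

Answer: -5 2 3
-5 3 2
-6 4 2
-7 4 3
-7 3 4
-6 2 4

Derivation:
Center: (-6, 3, 3). Add each direction:
  D0: (-6, 3, 3) + (1, -1, 0) = (-5, 2, 3)
  D1: (-6, 3, 3) + (1, 0, -1) = (-5, 3, 2)
  D2: (-6, 3, 3) + (0, 1, -1) = (-6, 4, 2)
  D3: (-6, 3, 3) + (-1, 1, 0) = (-7, 4, 3)
  D4: (-6, 3, 3) + (-1, 0, 1) = (-7, 3, 4)
  D5: (-6, 3, 3) + (0, -1, 1) = (-6, 2, 4)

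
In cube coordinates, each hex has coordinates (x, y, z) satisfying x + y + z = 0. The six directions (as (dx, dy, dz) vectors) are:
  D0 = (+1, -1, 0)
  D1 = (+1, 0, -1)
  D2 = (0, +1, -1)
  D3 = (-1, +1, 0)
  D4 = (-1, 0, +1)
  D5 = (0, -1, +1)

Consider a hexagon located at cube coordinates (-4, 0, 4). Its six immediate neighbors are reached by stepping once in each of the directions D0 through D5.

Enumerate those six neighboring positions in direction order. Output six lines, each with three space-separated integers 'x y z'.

Center: (-4, 0, 4). Add each direction:
  D0: (-4, 0, 4) + (1, -1, 0) = (-3, -1, 4)
  D1: (-4, 0, 4) + (1, 0, -1) = (-3, 0, 3)
  D2: (-4, 0, 4) + (0, 1, -1) = (-4, 1, 3)
  D3: (-4, 0, 4) + (-1, 1, 0) = (-5, 1, 4)
  D4: (-4, 0, 4) + (-1, 0, 1) = (-5, 0, 5)
  D5: (-4, 0, 4) + (0, -1, 1) = (-4, -1, 5)

Answer: -3 -1 4
-3 0 3
-4 1 3
-5 1 4
-5 0 5
-4 -1 5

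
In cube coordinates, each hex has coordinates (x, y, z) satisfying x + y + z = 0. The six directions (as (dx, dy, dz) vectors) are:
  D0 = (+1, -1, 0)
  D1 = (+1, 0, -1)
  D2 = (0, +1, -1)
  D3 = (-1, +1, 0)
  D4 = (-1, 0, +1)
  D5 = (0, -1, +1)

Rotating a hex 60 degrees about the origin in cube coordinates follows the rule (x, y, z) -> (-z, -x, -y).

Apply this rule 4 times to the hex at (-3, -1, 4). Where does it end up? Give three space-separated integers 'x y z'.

Answer: 4 -3 -1

Derivation:
Start: (-3, -1, 4)
Step 1: (-3, -1, 4) -> (-(4), -(-3), -(-1)) = (-4, 3, 1)
Step 2: (-4, 3, 1) -> (-(1), -(-4), -(3)) = (-1, 4, -3)
Step 3: (-1, 4, -3) -> (-(-3), -(-1), -(4)) = (3, 1, -4)
Step 4: (3, 1, -4) -> (-(-4), -(3), -(1)) = (4, -3, -1)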